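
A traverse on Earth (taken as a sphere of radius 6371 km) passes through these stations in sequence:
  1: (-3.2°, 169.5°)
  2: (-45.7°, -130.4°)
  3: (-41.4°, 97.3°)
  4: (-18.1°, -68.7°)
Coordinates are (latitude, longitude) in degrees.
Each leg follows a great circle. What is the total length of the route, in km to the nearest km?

29952 km

Leg 1→2: central angle 1.1728 rad, distance 7472.0 km.
Leg 2→3: central angle 1.4498 rad, distance 9236.6 km.
Leg 3→4: central angle 2.0787 rad, distance 13243.5 km.
Total: 7472.0 + 9236.6 + 13243.5 ≈ 29952 km.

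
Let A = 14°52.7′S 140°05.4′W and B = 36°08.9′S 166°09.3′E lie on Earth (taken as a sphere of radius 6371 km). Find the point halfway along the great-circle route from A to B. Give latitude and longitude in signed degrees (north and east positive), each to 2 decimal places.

-28.12°, -164.37°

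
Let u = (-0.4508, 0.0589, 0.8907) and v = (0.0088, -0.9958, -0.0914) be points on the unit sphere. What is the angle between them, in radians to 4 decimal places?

1.7153 rad

u·v = -0.1440; |u| = 1.0000, |v| = 1.0000.
cos θ = (u·v)/(|u||v|) = -0.1440, so θ = 1.7153 rad.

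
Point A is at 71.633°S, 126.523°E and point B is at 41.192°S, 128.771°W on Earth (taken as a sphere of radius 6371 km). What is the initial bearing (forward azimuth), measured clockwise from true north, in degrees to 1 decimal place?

Δλ = 104.706° = 1.8275 rad.
y = sin Δλ · cos φ₂ = (0.9672)(0.7525) = 0.7279
x = cos φ₁ sin φ₂ − sin φ₁ cos φ₂ cos Δλ = (0.3151)(-0.6586) − (-0.9491)(0.7525)(-0.2539) = -0.3888
θ = atan2(y, x) = 118.11°, so the bearing is 118.1°.

118.1°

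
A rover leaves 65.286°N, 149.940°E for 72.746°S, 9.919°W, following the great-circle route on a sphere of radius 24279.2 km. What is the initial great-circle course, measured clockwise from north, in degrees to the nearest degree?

Δλ = -159.859° = -2.7901 rad.
y = sin Δλ · cos φ₂ = (-0.3443)(0.2966) = -0.1021
x = cos φ₁ sin φ₂ − sin φ₁ cos φ₂ cos Δλ = (0.4181)(-0.9550) − (0.9084)(0.2966)(-0.9388) = -0.1463
θ = atan2(y, x) = -145.08°; adding 360° gives 215°.

215°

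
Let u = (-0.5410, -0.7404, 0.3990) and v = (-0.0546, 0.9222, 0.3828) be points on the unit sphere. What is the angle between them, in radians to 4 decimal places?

2.0950 rad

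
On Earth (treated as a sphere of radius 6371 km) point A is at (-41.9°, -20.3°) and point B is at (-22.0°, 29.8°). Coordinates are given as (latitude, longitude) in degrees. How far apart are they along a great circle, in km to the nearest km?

With latitudes φ₁ = -41.900°, φ₂ = -22.000° and longitude difference Δλ = 50.100°:
cos c = sin φ₁ sin φ₂ + cos φ₁ cos φ₂ cos Δλ = (-0.6678)(-0.3746) + (0.7443)(0.9272)(0.6414) = 0.69285,
so c = arccos(0.69285) = 0.80537 rad.
Distance = R·c = 6371 × 0.8054 ≈ 5131 km.

5131 km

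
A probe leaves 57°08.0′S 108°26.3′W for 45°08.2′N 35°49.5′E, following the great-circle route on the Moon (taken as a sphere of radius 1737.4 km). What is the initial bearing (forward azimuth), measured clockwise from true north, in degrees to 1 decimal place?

103.2°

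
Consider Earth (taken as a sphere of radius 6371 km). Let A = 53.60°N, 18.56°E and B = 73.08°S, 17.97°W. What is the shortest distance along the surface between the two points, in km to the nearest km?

14360 km

With latitudes φ₁ = 53.600°, φ₂ = -73.080° and longitude difference Δλ = -36.530°:
Haversine: a = sin²(Δφ/2) + cos φ₁ cos φ₂ sin²(Δλ/2) = 0.7987 + (0.5934)(0.2910)(0.0982) = 0.81564.
Central angle c = 2·arcsin(√a) = 2.25399 rad.
Distance = R·c = 6371 × 2.2540 ≈ 14360 km.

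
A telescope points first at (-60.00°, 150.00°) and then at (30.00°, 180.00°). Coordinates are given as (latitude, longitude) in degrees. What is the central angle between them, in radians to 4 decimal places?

1.6288 rad

With latitudes φ₁ = -60.000°, φ₂ = 30.000° and longitude difference Δλ = 30.000°:
cos c = sin φ₁ sin φ₂ + cos φ₁ cos φ₂ cos Δλ = (-0.8660)(0.5000) + (0.5000)(0.8660)(0.8660) = -0.05801,
so c = arccos(-0.05801) = 1.62884 rad.
So the angular separation is 1.6288 rad.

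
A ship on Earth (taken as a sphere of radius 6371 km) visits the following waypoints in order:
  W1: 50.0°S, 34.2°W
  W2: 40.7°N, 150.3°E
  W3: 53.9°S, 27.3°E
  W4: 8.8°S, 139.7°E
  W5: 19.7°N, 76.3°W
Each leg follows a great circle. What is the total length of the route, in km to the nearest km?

Leg W1→W2: central angle 2.9702 rad, distance 18923.3 km.
Leg W2→W3: central angle 2.4499 rad, distance 15608.4 km.
Leg W3→W4: central angle 1.6692 rad, distance 10634.6 km.
Leg W4→W5: central angle 2.5052 rad, distance 15960.9 km.
Total: 18923.3 + 15608.4 + 10634.6 + 15960.9 ≈ 61127 km.

61127 km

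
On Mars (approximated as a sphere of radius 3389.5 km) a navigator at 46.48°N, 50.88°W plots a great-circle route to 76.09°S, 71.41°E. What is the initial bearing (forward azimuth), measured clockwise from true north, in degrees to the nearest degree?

161°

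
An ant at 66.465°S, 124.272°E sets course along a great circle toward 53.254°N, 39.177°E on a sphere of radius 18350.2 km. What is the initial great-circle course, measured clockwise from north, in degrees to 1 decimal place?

Δλ = -85.095° = -1.4852 rad.
y = sin Δλ · cos φ₂ = (-0.9963)(0.5983) = -0.5961
x = cos φ₁ sin φ₂ − sin φ₁ cos φ₂ cos Δλ = (0.3993)(0.8013) − (-0.9168)(0.5983)(0.0855) = 0.3669
θ = atan2(y, x) = -58.39°; adding 360° gives 301.6°.

301.6°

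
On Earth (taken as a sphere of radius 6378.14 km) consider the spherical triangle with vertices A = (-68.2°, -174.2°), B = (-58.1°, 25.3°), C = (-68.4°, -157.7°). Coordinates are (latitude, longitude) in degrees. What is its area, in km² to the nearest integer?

Side lengths (central angles): a = 0.9334, b = 0.1062, c = 0.9232 rad; semiperimeter s = 0.9814.
By l'Huilier's theorem, tan(E/4) = √[tan(s/2) tan((s−a)/2) tan((s−b)/2) tan((s−c)/2)], giving spherical excess E = 0.0529 rad.
Area = E·R² = 0.0529 × (6378.14)² ≈ 2150764 km².

2150764 km²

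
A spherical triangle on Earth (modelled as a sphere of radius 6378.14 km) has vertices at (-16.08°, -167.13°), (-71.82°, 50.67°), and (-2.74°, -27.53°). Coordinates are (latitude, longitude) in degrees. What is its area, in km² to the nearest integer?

83207870 km²

Side lengths (central angles): a = 1.4614, b = 2.3712, c = 1.5445 rad; semiperimeter s = 2.6886.
By l'Huilier's theorem, tan(E/4) = √[tan(s/2) tan((s−a)/2) tan((s−b)/2) tan((s−c)/2)], giving spherical excess E = 2.0454 rad.
Area = E·R² = 2.0454 × (6378.14)² ≈ 83207870 km².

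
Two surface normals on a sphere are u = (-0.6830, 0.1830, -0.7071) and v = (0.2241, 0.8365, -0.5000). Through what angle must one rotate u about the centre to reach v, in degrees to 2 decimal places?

u·v = 0.3536; |u| = 1.0000, |v| = 1.0000.
cos θ = (u·v)/(|u||v|) = 0.3536, so θ = 69.29°.

69.29°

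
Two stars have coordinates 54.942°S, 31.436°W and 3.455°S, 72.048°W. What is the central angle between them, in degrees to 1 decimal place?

61.0°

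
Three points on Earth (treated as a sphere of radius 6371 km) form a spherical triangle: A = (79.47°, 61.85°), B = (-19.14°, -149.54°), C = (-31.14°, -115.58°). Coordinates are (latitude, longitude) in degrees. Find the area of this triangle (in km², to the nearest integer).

41443635 km²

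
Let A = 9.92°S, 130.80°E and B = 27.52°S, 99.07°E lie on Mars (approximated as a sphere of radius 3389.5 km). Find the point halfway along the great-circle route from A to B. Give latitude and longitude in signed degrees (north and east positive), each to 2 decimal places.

-19.40°, 115.79°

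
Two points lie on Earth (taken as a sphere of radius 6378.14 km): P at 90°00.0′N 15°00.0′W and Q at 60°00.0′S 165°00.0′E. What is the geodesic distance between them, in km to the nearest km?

In radians: φ₁ = 1.5708, φ₂ = -1.0472, Δλ = -180.000° = -3.1416 rad.
cos c = sin φ₁ sin φ₂ + cos φ₁ cos φ₂ cos Δλ = (1.0000)(-0.8660) + (0.0000)(0.5000)(-1.0000) = -0.86603,
so c = arccos(-0.86603) = 2.61799 rad.
Distance = R·c = 6378.14 × 2.6180 ≈ 16698 km.

16698 km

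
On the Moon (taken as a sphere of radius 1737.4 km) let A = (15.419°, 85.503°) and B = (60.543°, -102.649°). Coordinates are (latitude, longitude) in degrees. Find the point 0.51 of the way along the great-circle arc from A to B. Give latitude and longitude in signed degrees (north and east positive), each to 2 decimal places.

68.03°, 94.31°

The central angle between A and B is δ = 1.8109 rad.
With f = 0.51, the slerp weights are sin((1−f)δ)/sin δ = 0.7983 and sin(fδ)/sin δ = 0.8213.
Weighted sum of the unit vectors: (0.7983)·(0.0756,0.9610,0.2659) + (0.8213)·(-0.1077,-0.4798,0.8707) = (-0.0281, 0.3731, 0.9274).
Converting back: φ = atan2(z, √(x²+y²)) = 68.03°, λ = atan2(y, x) = 94.31°.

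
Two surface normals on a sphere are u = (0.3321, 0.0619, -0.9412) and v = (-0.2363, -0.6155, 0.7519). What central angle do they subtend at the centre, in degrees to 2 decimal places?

u·v = -0.8243; |u| = 1.0000, |v| = 1.0000.
cos θ = (u·v)/(|u||v|) = -0.8243, so θ = 145.51°.

145.51°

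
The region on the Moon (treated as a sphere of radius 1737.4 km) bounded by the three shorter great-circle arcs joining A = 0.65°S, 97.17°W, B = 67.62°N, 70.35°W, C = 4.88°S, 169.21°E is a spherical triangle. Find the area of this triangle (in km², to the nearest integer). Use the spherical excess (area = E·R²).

4463026 km²

Side lengths (central angles): a = 1.8451, b = 1.6328, c = 1.2353 rad; semiperimeter s = 2.3566.
By l'Huilier's theorem, tan(E/4) = √[tan(s/2) tan((s−a)/2) tan((s−b)/2) tan((s−c)/2)], giving spherical excess E = 1.4785 rad.
Area = E·R² = 1.4785 × (1737.4)² ≈ 4463026 km².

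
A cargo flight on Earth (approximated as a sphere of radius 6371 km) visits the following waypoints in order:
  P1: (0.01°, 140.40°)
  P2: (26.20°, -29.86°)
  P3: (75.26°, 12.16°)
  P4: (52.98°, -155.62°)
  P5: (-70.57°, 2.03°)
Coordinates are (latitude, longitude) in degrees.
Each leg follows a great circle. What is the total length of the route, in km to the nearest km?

46345 km

Leg P1→P2: central angle 2.6557 rad, distance 16919.3 km.
Leg P2→P3: central angle 0.9316 rad, distance 5935.0 km.
Leg P3→P4: central angle 0.8990 rad, distance 5727.2 km.
Leg P4→P5: central angle 2.7882 rad, distance 17763.5 km.
Total: 16919.3 + 5935.0 + 5727.2 + 17763.5 ≈ 46345 km.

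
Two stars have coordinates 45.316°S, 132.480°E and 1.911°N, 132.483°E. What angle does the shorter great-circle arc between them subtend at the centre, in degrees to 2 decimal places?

47.23°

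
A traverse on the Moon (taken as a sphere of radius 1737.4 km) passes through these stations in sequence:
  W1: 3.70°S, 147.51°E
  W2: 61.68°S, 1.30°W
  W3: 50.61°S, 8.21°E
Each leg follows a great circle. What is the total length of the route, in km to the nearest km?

3718 km

Leg W1→W2: central angle 1.9264 rad, distance 3347.0 km.
Leg W2→W3: central angle 0.2137 rad, distance 371.3 km.
Total: 3347.0 + 371.3 ≈ 3718 km.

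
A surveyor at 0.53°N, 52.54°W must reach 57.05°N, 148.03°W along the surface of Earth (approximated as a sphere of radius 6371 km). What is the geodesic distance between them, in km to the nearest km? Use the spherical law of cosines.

10290 km

Let φ₁ = 0.0093 rad, φ₂ = 0.9957 rad, and Δλ = -1.6666 rad.
cos c = sin φ₁ sin φ₂ + cos φ₁ cos φ₂ cos Δλ = (0.0093)(0.8391) + (1.0000)(0.5439)(-0.0957) = -0.04427,
so c = arccos(-0.04427) = 1.61508 rad.
Distance = R·c = 6371 × 1.6151 ≈ 10290 km.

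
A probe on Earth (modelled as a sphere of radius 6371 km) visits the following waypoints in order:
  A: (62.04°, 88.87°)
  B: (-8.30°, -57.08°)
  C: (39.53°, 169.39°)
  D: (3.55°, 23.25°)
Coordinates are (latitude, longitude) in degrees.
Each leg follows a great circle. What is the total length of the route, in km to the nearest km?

41785 km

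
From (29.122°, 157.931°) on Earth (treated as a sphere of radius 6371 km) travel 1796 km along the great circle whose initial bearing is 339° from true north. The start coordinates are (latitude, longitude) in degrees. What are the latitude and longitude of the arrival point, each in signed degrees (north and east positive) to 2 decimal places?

43.97°, 149.97°

Angular distance δ = d/R = 1796/6371 = 0.28190 rad; initial bearing θ = 5.9167 rad.
sin φ₂ = sin φ₁ cos δ + cos φ₁ sin δ cos θ = (0.4867)(0.9605) + (0.8736)(0.2782)(0.9336) = 0.6943, so φ₂ = 43.97°.
Δλ = atan2(sin θ sin δ cos φ₁, cos δ − sin φ₁ sin φ₂) = atan2(-0.0871, 0.6226) = -7.963°.
λ₂ = 157.931° − 7.963° = 149.97°.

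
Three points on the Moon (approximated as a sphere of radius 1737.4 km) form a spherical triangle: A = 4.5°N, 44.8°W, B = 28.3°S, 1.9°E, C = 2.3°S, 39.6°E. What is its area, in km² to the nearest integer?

Side lengths (central angles): a = 0.7740, b = 1.4766, c = 0.9706 rad; semiperimeter s = 1.6106.
By l'Huilier's theorem, tan(E/4) = √[tan(s/2) tan((s−a)/2) tan((s−b)/2) tan((s−c)/2)], giving spherical excess E = 0.4043 rad.
Area = E·R² = 0.4043 × (1737.4)² ≈ 1220463 km².

1220463 km²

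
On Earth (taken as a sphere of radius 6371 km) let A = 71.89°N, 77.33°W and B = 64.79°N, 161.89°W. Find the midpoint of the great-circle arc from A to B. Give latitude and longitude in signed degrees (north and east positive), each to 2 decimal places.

73.47°, -127.69°

Central angle δ = 0.5105 rad. Interpolating on the sphere with fraction f = 0.5:
P = [sin((1−f)δ)·A + sin(fδ)·B] / sin δ = 0.5167·A + 0.5167·B in Cartesian coordinates,
giving P = (-0.1740, -0.2251, 0.9587), i.e. latitude 73.47°, longitude -127.69°.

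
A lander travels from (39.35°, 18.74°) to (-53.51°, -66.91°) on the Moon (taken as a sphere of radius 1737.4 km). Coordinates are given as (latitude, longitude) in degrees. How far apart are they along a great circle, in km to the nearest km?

3589 km

With latitudes φ₁ = 39.350°, φ₂ = -53.510° and longitude difference Δλ = -85.650°:
cos c = sin φ₁ sin φ₂ + cos φ₁ cos φ₂ cos Δλ = (0.6341)(-0.8040) + (0.7733)(0.5947)(0.0758) = -0.47488,
so c = arccos(-0.47488) = 2.06562 rad.
Distance = R·c = 1737.4 × 2.0656 ≈ 3589 km.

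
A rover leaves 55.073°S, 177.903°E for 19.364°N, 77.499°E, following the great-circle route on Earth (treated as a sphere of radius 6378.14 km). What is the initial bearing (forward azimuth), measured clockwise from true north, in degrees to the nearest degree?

273°

Δλ = -100.404° = -1.7524 rad.
y = sin Δλ · cos φ₂ = (-0.9836)(0.9434) = -0.9279
x = cos φ₁ sin φ₂ − sin φ₁ cos φ₂ cos Δλ = (0.5725)(0.3316) − (-0.8199)(0.9434)(-0.1806) = 0.0501
θ = atan2(y, x) = -86.91°; adding 360° gives 273°.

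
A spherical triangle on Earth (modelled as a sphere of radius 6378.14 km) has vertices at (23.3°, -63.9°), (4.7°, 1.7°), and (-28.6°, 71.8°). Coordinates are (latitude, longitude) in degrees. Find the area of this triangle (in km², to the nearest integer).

Side lengths (central angles): a = 1.3092, b = 2.4441, c = 1.1477 rad; semiperimeter s = 2.4505.
By l'Huilier's theorem, tan(E/4) = √[tan(s/2) tan((s−a)/2) tan((s−b)/2) tan((s−c)/2)], giving spherical excess E = 0.2637 rad.
Area = E·R² = 0.2637 × (6378.14)² ≈ 10729428 km².

10729428 km²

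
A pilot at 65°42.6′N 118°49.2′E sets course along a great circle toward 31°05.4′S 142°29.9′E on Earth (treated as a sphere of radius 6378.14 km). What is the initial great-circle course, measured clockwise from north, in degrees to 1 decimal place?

Δλ = 23.678° = 0.4133 rad.
y = sin Δλ · cos φ₂ = (0.4016)(0.8564) = 0.3439
x = cos φ₁ sin φ₂ − sin φ₁ cos φ₂ cos Δλ = (0.4114)(-0.5164) − (0.9115)(0.8564)(0.9158) = -0.9273
θ = atan2(y, x) = 159.65°, so the bearing is 159.7°.

159.7°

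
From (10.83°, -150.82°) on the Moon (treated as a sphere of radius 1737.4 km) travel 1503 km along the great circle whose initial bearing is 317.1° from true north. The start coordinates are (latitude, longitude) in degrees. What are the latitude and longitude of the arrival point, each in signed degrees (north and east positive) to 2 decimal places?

Angular distance δ = d/R = 1503/1737.4 = 0.86509 rad; initial bearing θ = 5.5344 rad.
sin φ₂ = sin φ₁ cos δ + cos φ₁ sin δ cos θ = (0.1879)(0.6486) + (0.9822)(0.7612)(0.7325) = 0.6695, so φ₂ = 42.03°.
Δλ = atan2(sin θ sin δ cos φ₁, cos δ − sin φ₁ sin φ₂) = atan2(-0.5089, 0.5228) = -44.230°.
λ₂ = -150.820° − 44.230° = -195.05° → 164.95° after wrapping to (−180°, 180°].

42.03°, 164.95°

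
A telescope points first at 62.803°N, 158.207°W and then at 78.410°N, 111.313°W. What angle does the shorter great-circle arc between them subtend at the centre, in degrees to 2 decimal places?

20.92°

In radians: φ₁ = 1.0961, φ₂ = 1.3685, Δλ = 46.894° = 0.8185 rad.
cos c = sin φ₁ sin φ₂ + cos φ₁ cos φ₂ cos Δλ = (0.8894)(0.9796) + (0.4571)(0.2009)(0.6834) = 0.93405,
so c = arccos(0.93405) = 0.36520 rad.
So the angular separation is 20.92°.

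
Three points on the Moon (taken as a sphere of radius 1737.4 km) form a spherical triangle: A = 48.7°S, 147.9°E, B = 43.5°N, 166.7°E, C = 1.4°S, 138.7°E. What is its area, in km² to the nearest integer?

872963 km²

Side lengths (central angles): a = 0.8976, b = 0.8370, c = 1.6348 rad; semiperimeter s = 1.6847.
By l'Huilier's theorem, tan(E/4) = √[tan(s/2) tan((s−a)/2) tan((s−b)/2) tan((s−c)/2)], giving spherical excess E = 0.2892 rad.
Area = E·R² = 0.2892 × (1737.4)² ≈ 872963 km².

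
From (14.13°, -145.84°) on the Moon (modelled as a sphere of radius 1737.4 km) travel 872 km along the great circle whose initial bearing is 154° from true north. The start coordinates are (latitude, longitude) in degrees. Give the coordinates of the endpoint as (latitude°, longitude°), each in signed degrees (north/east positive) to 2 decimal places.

Angular distance δ = d/R = 872/1737.4 = 0.50190 rad; initial bearing θ = 2.6878 rad.
sin φ₂ = sin φ₁ cos δ + cos φ₁ sin δ cos θ = (0.2441)(0.8767) + (0.9697)(0.4811)(-0.8988) = -0.2053, so φ₂ = -11.85°.
Δλ = atan2(sin θ sin δ cos φ₁, cos δ − sin φ₁ sin φ₂) = atan2(0.2045, 0.9268) = 12.444°.
λ₂ = -145.840° + 12.444° = -133.40°.

-11.85°, -133.40°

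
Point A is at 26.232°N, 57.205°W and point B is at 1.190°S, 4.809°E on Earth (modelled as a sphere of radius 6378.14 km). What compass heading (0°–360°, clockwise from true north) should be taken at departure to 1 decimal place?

With φ₁ = 0.4578, φ₂ = -0.0208, Δλ = 1.0823 rad, the forward-azimuth formula gives
θ = atan2( sin Δλ cos φ₂ , cos φ₁ sin φ₂ − sin φ₁ cos φ₂ cos Δλ ) = atan2(0.8829, -0.2260) = 104.36°.
So the initial bearing is 104.4°.

104.4°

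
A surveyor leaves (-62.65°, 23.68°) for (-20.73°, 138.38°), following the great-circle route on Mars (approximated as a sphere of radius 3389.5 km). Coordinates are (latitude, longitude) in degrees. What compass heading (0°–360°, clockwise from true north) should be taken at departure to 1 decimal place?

121.0°

Δλ = 114.700° = 2.0019 rad.
y = sin Δλ · cos φ₂ = (0.9085)(0.9353) = 0.8497
x = cos φ₁ sin φ₂ − sin φ₁ cos φ₂ cos Δλ = (0.4594)(-0.3540) − (-0.8882)(0.9353)(-0.4179) = -0.5097
θ = atan2(y, x) = 120.96°, so the bearing is 121.0°.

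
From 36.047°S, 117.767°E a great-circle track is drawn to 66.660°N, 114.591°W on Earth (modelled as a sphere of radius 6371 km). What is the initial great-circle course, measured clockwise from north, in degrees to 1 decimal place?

With φ₁ = -0.6291, φ₂ = 1.1634, Δλ = 2.2278 rad, the forward-azimuth formula gives
θ = atan2( sin Δλ cos φ₂ , cos φ₁ sin φ₂ − sin φ₁ cos φ₂ cos Δλ ) = atan2(0.3137, 0.6000) = 27.60°.
So the initial bearing is 27.6°.

27.6°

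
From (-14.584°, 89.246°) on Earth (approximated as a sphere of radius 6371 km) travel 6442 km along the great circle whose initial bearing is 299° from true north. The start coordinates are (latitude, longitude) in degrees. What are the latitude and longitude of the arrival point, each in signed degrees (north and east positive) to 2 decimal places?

15.30°, 39.03°

Angular distance δ = d/R = 6442/6371 = 1.01114 rad; initial bearing θ = 5.2185 rad.
sin φ₂ = sin φ₁ cos δ + cos φ₁ sin δ cos θ = (-0.2518)(0.5309) + (0.9678)(0.8474)(0.4848) = 0.2639, so φ₂ = 15.30°.
Δλ = atan2(sin θ sin δ cos φ₁, cos δ − sin φ₁ sin φ₂) = atan2(-0.7173, 0.5973) = -50.214°.
λ₂ = 89.246° − 50.214° = 39.03°.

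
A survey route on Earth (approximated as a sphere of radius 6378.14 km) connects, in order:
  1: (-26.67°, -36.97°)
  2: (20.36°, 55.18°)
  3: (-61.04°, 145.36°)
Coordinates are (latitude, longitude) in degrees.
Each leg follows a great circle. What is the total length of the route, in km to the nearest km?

Leg 1→2: central angle 1.7595 rad, distance 11222.4 km.
Leg 2→3: central angle 1.8816 rad, distance 12001.2 km.
Total: 11222.4 + 12001.2 ≈ 23224 km.

23224 km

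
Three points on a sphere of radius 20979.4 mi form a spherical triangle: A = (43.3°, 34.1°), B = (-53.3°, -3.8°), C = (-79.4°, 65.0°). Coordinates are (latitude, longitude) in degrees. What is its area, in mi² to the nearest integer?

Side lengths (central angles): a = 0.5955, b = 2.1643, c = 1.7790 rad; semiperimeter s = 2.2694.
By l'Huilier's theorem, tan(E/4) = √[tan(s/2) tan((s−a)/2) tan((s−b)/2) tan((s−c)/2)], giving spherical excess E = 0.7007 rad.
Area = E·R² = 0.7007 × (20979.4)² ≈ 308382249 mi².

308382249 mi²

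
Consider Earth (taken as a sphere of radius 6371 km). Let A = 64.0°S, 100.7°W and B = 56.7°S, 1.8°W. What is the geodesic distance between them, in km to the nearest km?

Let φ₁ = -1.1170 rad, φ₂ = -0.9896 rad, and Δλ = 1.7261 rad.
cos c = sin φ₁ sin φ₂ + cos φ₁ cos φ₂ cos Δλ = (-0.8988)(-0.8358) + (0.4384)(0.5490)(-0.1547) = 0.71398,
so c = arccos(0.71398) = 0.77562 rad.
Distance = R·c = 6371 × 0.7756 ≈ 4942 km.

4942 km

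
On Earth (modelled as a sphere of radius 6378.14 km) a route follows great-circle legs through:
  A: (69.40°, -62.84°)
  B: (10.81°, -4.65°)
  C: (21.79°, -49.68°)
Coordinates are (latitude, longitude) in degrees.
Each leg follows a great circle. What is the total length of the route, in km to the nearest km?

12630 km

Leg A→B: central angle 1.2050 rad, distance 7685.4 km.
Leg B→C: central angle 0.7753 rad, distance 4944.9 km.
Total: 7685.4 + 4944.9 ≈ 12630 km.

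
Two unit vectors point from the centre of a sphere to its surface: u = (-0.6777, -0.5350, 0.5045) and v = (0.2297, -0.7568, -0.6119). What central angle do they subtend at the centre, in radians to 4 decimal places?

1.6303 rad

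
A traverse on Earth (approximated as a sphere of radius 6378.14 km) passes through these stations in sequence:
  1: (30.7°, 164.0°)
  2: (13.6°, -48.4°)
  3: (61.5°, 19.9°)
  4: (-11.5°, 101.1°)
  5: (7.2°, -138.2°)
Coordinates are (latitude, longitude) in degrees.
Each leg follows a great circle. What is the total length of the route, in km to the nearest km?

45752 km

Leg 1→2: central angle 2.1964 rad, distance 14009.0 km.
Leg 2→3: central angle 1.1830 rad, distance 7545.5 km.
Leg 3→4: central angle 1.6747 rad, distance 10681.2 km.
Leg 4→5: central angle 2.1192 rad, distance 13516.6 km.
Total: 14009.0 + 7545.5 + 10681.2 + 13516.6 ≈ 45752 km.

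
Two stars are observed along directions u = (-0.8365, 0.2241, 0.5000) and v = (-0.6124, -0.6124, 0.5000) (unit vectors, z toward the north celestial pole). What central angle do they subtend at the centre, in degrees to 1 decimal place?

51.3°

u·v = 0.6250; |u| = 1.0000, |v| = 1.0000.
cos θ = (u·v)/(|u||v|) = 0.6250, so θ = 51.3°.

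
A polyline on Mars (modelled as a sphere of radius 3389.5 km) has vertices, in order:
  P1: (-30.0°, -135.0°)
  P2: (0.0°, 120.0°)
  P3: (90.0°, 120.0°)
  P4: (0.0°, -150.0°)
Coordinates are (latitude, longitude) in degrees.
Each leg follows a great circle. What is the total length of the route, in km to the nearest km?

16739 km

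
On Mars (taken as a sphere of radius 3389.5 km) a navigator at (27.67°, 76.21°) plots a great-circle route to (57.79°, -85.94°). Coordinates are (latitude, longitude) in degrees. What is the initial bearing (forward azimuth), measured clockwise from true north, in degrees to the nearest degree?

Δλ = -162.150° = -2.8301 rad.
y = sin Δλ · cos φ₂ = (-0.3065)(0.5330) = -0.1634
x = cos φ₁ sin φ₂ − sin φ₁ cos φ₂ cos Δλ = (0.8856)(0.8461) − (0.4644)(0.5330)(-0.9519) = 0.9849
θ = atan2(y, x) = -9.42°; adding 360° gives 351°.

351°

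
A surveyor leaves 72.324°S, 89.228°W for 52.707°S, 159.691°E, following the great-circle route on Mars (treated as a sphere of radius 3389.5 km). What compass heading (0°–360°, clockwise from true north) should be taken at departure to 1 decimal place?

231.5°

With φ₁ = -1.2623, φ₂ = -0.9199, Δλ = -1.9387 rad, the forward-azimuth formula gives
θ = atan2( sin Δλ cos φ₂ , cos φ₁ sin φ₂ − sin φ₁ cos φ₂ cos Δλ ) = atan2(-0.5653, -0.4492) = -128.47°.
Adding 360° brings this into [0°, 360°): 231.5°.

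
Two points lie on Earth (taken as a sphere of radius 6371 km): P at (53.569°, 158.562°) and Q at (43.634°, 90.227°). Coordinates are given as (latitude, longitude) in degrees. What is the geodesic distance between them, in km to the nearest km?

4943 km

With latitudes φ₁ = 53.569°, φ₂ = 43.634° and longitude difference Δλ = -68.335°:
Haversine: a = sin²(Δφ/2) + cos φ₁ cos φ₂ sin²(Δλ/2) = 0.0075 + (0.5939)(0.7238)(0.3154) = 0.14306.
Central angle c = 2·arcsin(√a) = 0.77579 rad.
Distance = R·c = 6371 × 0.7758 ≈ 4943 km.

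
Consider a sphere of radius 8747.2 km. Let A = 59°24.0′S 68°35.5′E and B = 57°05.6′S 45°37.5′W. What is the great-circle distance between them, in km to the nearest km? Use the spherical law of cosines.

Let φ₁ = -1.0367 rad, φ₂ = -0.9965 rad, and Δλ = -1.9935 rad.
cos c = sin φ₁ sin φ₂ + cos φ₁ cos φ₂ cos Δλ = (-0.8607)(-0.8396) + (0.5090)(0.5433)(-0.4102) = 0.60920,
so c = arccos(0.60920) = 0.91574 rad.
Distance = R·c = 8747.2 × 0.9157 ≈ 8010 km.

8010 km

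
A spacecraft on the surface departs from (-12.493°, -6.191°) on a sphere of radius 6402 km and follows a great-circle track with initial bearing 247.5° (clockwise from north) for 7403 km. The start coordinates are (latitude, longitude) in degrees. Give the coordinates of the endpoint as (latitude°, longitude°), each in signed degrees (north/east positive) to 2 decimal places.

Angular distance δ = d/R = 7403/6402 = 1.15636 rad; initial bearing θ = 4.3197 rad.
sin φ₂ = sin φ₁ cos δ + cos φ₁ sin δ cos θ = (-0.2163)(0.4027) + (0.9763)(0.9153)(-0.3827) = -0.4291, so φ₂ = -25.41°.
Δλ = atan2(sin θ sin δ cos φ₁, cos δ − sin φ₁ sin φ₂) = atan2(-0.8256, 0.3099) = -69.430°.
λ₂ = -6.191° − 69.430° = -75.62°.

-25.41°, -75.62°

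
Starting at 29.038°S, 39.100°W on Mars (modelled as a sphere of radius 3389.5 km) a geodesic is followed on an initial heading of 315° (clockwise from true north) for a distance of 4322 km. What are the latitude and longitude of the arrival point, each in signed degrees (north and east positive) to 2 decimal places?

26.74°, -88.34°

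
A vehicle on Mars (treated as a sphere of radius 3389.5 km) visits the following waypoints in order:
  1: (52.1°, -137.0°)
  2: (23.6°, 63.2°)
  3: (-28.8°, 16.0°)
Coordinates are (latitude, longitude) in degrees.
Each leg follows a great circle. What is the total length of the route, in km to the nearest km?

10152 km

Leg 1→2: central angle 1.7848 rad, distance 6049.6 km.
Leg 2→3: central angle 1.2103 rad, distance 4102.3 km.
Total: 6049.6 + 4102.3 ≈ 10152 km.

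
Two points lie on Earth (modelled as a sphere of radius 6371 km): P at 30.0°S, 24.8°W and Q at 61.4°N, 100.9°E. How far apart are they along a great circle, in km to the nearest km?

14779 km

In radians: φ₁ = -0.5236, φ₂ = 1.0716, Δλ = 125.700° = 2.1939 rad.
cos c = sin φ₁ sin φ₂ + cos φ₁ cos φ₂ cos Δλ = (-0.5000)(0.8780) + (0.8660)(0.4787)(-0.5835) = -0.68090,
so c = arccos(-0.68090) = 2.31979 rad.
Distance = R·c = 6371 × 2.3198 ≈ 14779 km.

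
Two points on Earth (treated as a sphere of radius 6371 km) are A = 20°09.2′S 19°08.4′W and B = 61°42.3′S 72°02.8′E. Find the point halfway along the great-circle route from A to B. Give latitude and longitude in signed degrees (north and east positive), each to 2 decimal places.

-49.59°, 7.89°

The central angle between A and B is δ = 1.2722 rad.
With f = 0.5, the slerp weights are sin((1−f)δ)/sin δ = 0.6216 and sin(fδ)/sin δ = 0.6216.
Weighted sum of the unit vectors: (0.6216)·(0.8869,-0.3078,-0.3445) + (0.6216)·(0.1461,0.4509,-0.8805) = (0.6421, 0.0890, -0.7615).
Converting back: φ = atan2(z, √(x²+y²)) = -49.59°, λ = atan2(y, x) = 7.89°.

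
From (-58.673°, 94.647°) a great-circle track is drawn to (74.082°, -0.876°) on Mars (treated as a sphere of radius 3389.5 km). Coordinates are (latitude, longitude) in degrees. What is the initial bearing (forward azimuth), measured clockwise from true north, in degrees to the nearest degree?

With φ₁ = -1.0240, φ₂ = 1.2930, Δλ = -1.6672 rad, the forward-azimuth formula gives
θ = atan2( sin Δλ cos φ₂ , cos φ₁ sin φ₂ − sin φ₁ cos φ₂ cos Δλ ) = atan2(-0.2730, 0.4774) = -29.76°.
Adding 360° brings this into [0°, 360°): 330°.

330°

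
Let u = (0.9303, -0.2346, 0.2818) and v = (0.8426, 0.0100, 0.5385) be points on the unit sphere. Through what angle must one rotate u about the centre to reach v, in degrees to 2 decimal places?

21.05°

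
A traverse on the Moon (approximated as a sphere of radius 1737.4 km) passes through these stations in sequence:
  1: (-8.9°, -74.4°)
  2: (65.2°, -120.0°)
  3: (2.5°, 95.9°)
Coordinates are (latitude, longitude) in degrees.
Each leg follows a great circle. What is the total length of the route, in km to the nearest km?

5727 km

Leg 1→2: central angle 1.4207 rad, distance 2468.4 km.
Leg 2→3: central angle 1.8753 rad, distance 3258.2 km.
Total: 2468.4 + 3258.2 ≈ 5727 km.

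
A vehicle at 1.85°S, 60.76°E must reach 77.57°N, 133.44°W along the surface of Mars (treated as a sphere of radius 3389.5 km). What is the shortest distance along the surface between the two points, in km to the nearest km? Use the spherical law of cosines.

Let φ₁ = -0.0323 rad, φ₂ = 1.3539 rad, and Δλ = 2.8938 rad.
cos c = sin φ₁ sin φ₂ + cos φ₁ cos φ₂ cos Δλ = (-0.0323)(0.9766) + (0.9995)(0.2152)(-0.9694) = -0.24009,
so c = arccos(-0.24009) = 1.81325 rad.
Distance = R·c = 3389.5 × 1.8133 ≈ 6146 km.

6146 km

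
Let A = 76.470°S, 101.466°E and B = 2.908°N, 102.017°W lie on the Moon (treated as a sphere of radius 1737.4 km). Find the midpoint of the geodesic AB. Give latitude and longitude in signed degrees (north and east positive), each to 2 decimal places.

-49.41°, -108.80°

The central angle between A and B is δ = 1.8376 rad.
With f = 0.5, the slerp weights are sin((1−f)δ)/sin δ = 0.8240 and sin(fδ)/sin δ = 0.8240.
Weighted sum of the unit vectors: (0.8240)·(-0.0465,0.2293,-0.9722) + (0.8240)·(-0.2079,-0.9768,0.0507) = (-0.2097, -0.6160, -0.7593).
Converting back: φ = atan2(z, √(x²+y²)) = -49.41°, λ = atan2(y, x) = -108.80°.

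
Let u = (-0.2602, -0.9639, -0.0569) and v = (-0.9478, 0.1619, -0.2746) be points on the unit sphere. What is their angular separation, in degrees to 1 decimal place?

83.9°

u·v = 0.1062; |u| = 1.0000, |v| = 1.0000.
cos θ = (u·v)/(|u||v|) = 0.1062, so θ = 83.9°.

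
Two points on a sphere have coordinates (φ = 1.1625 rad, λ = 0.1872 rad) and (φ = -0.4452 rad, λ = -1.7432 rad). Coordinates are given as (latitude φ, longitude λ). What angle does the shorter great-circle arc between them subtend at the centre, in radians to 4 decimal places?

Let φ₁ = 1.1625 rad, φ₂ = -0.4452 rad, and Δλ = -1.9304 rad.
Haversine: a = sin²(Δφ/2) + cos φ₁ cos φ₂ sin²(Δλ/2) = 0.5184 + (0.3970)(0.9025)(0.6760) = 0.76067.
Central angle c = 2·arcsin(√a) = 2.11922 rad.
So the angular separation is 2.1192 rad.

2.1192 rad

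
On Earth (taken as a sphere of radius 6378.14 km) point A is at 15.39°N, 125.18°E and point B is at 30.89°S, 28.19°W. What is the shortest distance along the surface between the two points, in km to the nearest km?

With latitudes φ₁ = 15.390°, φ₂ = -30.890° and longitude difference Δλ = -153.370°:
cos c = sin φ₁ sin φ₂ + cos φ₁ cos φ₂ cos Δλ = (0.2654)(-0.5134) + (0.9641)(0.8582)(-0.8939) = -0.87586,
so c = arccos(-0.87586) = 2.63801 rad.
Distance = R·c = 6378.14 × 2.6380 ≈ 16826 km.

16826 km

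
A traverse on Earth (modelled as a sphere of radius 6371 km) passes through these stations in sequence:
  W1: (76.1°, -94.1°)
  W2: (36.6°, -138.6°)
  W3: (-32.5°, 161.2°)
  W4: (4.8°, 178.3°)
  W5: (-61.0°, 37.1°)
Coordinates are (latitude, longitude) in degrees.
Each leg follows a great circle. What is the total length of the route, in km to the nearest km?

32328 km

Leg W1→W2: central angle 0.7723 rad, distance 4920.2 km.
Leg W2→W3: central angle 1.5547 rad, distance 9904.7 km.
Leg W3→W4: central angle 0.7101 rad, distance 4523.8 km.
Leg W4→W5: central angle 2.0372 rad, distance 12979.1 km.
Total: 4920.2 + 9904.7 + 4523.8 + 12979.1 ≈ 32328 km.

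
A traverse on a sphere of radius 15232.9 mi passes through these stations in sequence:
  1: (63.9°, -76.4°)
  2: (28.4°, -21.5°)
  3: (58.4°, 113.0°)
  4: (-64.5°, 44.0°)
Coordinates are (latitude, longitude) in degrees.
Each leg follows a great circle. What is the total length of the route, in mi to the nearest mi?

Leg 1→2: central angle 0.8637 rad, distance 13156.3 mi.
Leg 2→3: central angle 1.4887 rad, distance 22676.7 mi.
Leg 3→4: central angle 2.3294 rad, distance 35483.6 mi.
Total: 13156.3 + 22676.7 + 35483.6 ≈ 71317 mi.

71317 mi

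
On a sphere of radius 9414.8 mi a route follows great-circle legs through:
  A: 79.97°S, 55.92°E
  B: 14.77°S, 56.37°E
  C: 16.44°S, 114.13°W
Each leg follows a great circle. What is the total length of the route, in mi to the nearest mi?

Leg A→B: central angle 1.1380 rad, distance 10713.7 mi.
Leg B→C: central angle 2.5728 rad, distance 24222.4 mi.
Total: 10713.7 + 24222.4 ≈ 34936 mi.

34936 mi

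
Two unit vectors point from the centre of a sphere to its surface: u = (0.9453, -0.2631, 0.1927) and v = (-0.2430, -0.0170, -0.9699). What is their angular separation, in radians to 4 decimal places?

u·v = -0.4121; |u| = 1.0000, |v| = 1.0000.
cos θ = (u·v)/(|u||v|) = -0.4121, so θ = 1.9956 rad.

1.9956 rad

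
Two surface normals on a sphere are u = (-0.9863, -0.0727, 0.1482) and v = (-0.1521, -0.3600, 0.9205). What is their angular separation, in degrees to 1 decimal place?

71.8°

u·v = 0.3126; |u| = 1.0000, |v| = 1.0000.
cos θ = (u·v)/(|u||v|) = 0.3126, so θ = 71.8°.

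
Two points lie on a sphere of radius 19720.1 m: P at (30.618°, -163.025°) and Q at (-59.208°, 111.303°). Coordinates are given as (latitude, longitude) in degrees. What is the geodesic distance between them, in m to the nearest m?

39183 m

Let φ₁ = 0.5344 rad, φ₂ = -1.0334 rad, and Δλ = -1.4953 rad.
cos c = sin φ₁ sin φ₂ + cos φ₁ cos φ₂ cos Δλ = (0.5093)(-0.8590) + (0.8606)(0.5119)(0.0755) = -0.40427,
so c = arccos(-0.40427) = 1.98697 rad.
Distance = R·c = 19720.1 × 1.9870 ≈ 39183 m.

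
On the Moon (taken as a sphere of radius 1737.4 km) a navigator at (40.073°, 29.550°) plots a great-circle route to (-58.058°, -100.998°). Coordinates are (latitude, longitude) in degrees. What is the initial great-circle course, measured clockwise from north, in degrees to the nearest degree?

223°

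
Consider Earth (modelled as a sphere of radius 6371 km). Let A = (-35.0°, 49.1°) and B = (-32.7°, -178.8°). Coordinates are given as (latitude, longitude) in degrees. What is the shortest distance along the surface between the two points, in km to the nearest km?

Let φ₁ = -0.6109 rad, φ₂ = -0.5707 rad, and Δλ = 2.3056 rad.
cos c = sin φ₁ sin φ₂ + cos φ₁ cos φ₂ cos Δλ = (-0.5736)(-0.5402) + (0.8192)(0.8415)(-0.6704) = -0.15227,
so c = arccos(-0.15227) = 1.72366 rad.
Distance = R·c = 6371 × 1.7237 ≈ 10981 km.

10981 km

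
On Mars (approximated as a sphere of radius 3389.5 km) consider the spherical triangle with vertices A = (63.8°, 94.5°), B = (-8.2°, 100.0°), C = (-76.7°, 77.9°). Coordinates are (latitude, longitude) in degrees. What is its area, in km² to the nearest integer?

Side lengths (central angles): a = 1.2135, b = 2.4589, c = 1.2588 rad; semiperimeter s = 2.4655.
By l'Huilier's theorem, tan(E/4) = √[tan(s/2) tan((s−a)/2) tan((s−b)/2) tan((s−c)/2)], giving spherical excess E = 0.2747 rad.
Area = E·R² = 0.2747 × (3389.5)² ≈ 3156005 km².

3156005 km²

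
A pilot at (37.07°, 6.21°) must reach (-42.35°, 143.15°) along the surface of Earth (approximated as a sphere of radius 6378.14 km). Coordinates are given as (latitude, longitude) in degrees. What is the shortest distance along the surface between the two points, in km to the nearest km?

In radians: φ₁ = 0.6470, φ₂ = -0.7391, Δλ = 136.940° = 2.3901 rad.
cos c = sin φ₁ sin φ₂ + cos φ₁ cos φ₂ cos Δλ = (0.6028)(-0.6737) + (0.7979)(0.7390)(-0.7306) = -0.83692,
so c = arccos(-0.83692) = 2.56243 rad.
Distance = R·c = 6378.14 × 2.5624 ≈ 16344 km.

16344 km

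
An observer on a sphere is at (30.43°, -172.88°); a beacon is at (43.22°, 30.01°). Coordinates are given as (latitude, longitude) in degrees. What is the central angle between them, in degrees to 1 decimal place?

In radians: φ₁ = 0.5311, φ₂ = 0.7543, Δλ = -157.110° = -2.7421 rad.
Haversine: a = sin²(Δφ/2) + cos φ₁ cos φ₂ sin²(Δλ/2) = 0.0124 + (0.8622)(0.7287)(0.9606) = 0.61601.
Central angle c = 2·arcsin(√a) = 1.80495 rad.
So the angular separation is 103.4°.

103.4°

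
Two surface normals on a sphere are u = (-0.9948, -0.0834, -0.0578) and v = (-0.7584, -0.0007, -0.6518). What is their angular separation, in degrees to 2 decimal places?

37.61°

u·v = 0.7922; |u| = 1.0000, |v| = 1.0000.
cos θ = (u·v)/(|u||v|) = 0.7922, so θ = 37.61°.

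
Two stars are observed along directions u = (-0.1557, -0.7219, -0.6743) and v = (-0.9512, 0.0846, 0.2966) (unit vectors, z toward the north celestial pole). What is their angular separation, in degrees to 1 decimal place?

u·v = -0.1130; |u| = 1.0000, |v| = 1.0000.
cos θ = (u·v)/(|u||v|) = -0.1130, so θ = 96.5°.

96.5°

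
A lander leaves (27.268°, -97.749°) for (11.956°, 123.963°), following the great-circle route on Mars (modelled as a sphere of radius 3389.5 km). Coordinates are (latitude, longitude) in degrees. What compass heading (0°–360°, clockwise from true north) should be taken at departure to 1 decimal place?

308.6°

Δλ = -138.288° = -2.4136 rad.
y = sin Δλ · cos φ₂ = (-0.6654)(0.9783) = -0.6510
x = cos φ₁ sin φ₂ − sin φ₁ cos φ₂ cos Δλ = (0.8889)(0.2072) − (0.4582)(0.9783)(-0.7465) = 0.5187
θ = atan2(y, x) = -51.45°; adding 360° gives 308.6°.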